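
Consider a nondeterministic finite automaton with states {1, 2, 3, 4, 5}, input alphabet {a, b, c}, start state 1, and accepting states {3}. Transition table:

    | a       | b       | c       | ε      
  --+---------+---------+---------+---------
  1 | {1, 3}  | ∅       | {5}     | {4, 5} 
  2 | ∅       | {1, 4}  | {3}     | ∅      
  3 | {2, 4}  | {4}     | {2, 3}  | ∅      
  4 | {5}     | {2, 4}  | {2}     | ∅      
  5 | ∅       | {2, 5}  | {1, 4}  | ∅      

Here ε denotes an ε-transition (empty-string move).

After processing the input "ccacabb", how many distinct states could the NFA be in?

Start: ε-closure({1}) = {1, 4, 5}.
Read 'c': 1→{5}, 4→{2}, 5→{1, 4}; now {1, 2, 4, 5}.
Read 'c': 1→{5}, 2→{3}, 4→{2}, 5→{1, 4}; now {1, 2, 3, 4, 5}.
Read 'a': 1→{1, 3}, 2→∅, 3→{2, 4}, 4→{5}, 5→∅; now {1, 2, 3, 4, 5}.
Read 'c': 1→{5}, 2→{3}, 3→{2, 3}, 4→{2}, 5→{1, 4}; now {1, 2, 3, 4, 5}.
Read 'a': 1→{1, 3}, 2→∅, 3→{2, 4}, 4→{5}, 5→∅; now {1, 2, 3, 4, 5}.
Read 'b': 1→∅, 2→{1, 4}, 3→{4}, 4→{2, 4}, 5→{2, 5}; now {1, 2, 4, 5}.
Read 'b': 1→∅, 2→{1, 4}, 4→{2, 4}, 5→{2, 5}; now {1, 2, 4, 5}.
That set has 4 states.

4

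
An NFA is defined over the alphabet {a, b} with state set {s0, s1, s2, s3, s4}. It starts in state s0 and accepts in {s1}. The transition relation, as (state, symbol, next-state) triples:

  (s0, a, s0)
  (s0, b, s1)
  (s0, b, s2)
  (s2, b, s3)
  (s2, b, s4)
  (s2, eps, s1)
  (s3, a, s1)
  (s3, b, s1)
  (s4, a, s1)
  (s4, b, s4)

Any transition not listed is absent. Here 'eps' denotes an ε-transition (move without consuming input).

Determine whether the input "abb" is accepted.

No

Start in {s0}.
Read 'a': s0→{s0}; now {s0}.
Read 'b': s0→{s1, s2}; now {s1, s2}.
Read 'b': s1→∅, s2→{s3, s4}; now {s3, s4}.
The final set {s3, s4} contains no accepting state.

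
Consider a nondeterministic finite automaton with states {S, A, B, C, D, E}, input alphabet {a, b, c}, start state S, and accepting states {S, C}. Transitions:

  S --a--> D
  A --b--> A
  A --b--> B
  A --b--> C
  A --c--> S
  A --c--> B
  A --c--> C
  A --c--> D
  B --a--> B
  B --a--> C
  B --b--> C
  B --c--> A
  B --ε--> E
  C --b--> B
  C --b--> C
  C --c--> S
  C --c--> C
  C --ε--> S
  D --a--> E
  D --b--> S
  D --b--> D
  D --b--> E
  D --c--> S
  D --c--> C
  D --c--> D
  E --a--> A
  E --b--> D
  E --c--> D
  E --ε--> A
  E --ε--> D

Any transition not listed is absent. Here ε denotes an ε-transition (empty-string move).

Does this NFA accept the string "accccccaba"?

Yes

Start in {S}.
Read 'a': S→{D}; now {D}.
Read 'c': D→{S, C, D}; now {S, C, D}.
Read 'c': S→∅, C→{S, C}, D→{S, C, D}; now {S, C, D}.
Read 'c': S→∅, C→{S, C}, D→{S, C, D}; now {S, C, D}.
Read 'c': S→∅, C→{S, C}, D→{S, C, D}; now {S, C, D}.
Read 'c': S→∅, C→{S, C}, D→{S, C, D}; now {S, C, D}.
Read 'c': S→∅, C→{S, C}, D→{S, C, D}; now {S, C, D}.
Read 'a': S→{D}, C→∅, D→{E}; union {D, E}; ε-closure = {A, D, E}.
Read 'b': A→{A, B, C}, D→{S, D, E}, E→{D}; now {S, A, B, C, D, E}.
Read 'a': S→{D}, A→∅, B→{B, C}, C→∅, D→{E}, E→{A}; union {A, B, C, D, E}; ε-closure = {S, A, B, C, D, E}.
The final set {S, A, B, C, D, E} contains the accepting states S, C.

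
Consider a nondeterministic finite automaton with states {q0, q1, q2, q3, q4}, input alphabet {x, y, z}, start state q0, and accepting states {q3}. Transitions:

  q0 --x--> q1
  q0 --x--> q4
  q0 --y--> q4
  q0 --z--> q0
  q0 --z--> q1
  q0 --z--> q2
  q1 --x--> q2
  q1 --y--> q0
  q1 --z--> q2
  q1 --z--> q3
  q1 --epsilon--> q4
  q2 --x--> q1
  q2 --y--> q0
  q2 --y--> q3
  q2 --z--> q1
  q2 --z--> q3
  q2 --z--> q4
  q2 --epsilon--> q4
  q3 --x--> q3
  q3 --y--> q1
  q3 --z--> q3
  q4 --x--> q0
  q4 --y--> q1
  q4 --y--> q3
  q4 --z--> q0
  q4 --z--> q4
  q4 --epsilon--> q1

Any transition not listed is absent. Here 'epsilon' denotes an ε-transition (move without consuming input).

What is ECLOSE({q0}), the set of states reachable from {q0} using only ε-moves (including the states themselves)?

Begin with {q0}.
No ε-moves leave this set, so the closure equals the set itself.

{q0}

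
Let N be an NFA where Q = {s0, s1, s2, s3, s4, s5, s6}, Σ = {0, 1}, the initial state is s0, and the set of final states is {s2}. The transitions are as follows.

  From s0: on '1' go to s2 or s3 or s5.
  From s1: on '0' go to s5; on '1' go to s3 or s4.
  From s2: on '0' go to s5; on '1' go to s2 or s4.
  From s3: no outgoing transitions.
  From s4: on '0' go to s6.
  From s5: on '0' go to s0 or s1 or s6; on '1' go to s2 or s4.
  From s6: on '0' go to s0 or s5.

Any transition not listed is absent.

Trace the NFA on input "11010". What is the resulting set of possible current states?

{s5, s6}

Start in {s0}.
Read '1': {s0} → {s2, s3, s5}.
Read '1': {s2, s3, s5} → {s2, s4}.
Read '0': {s2, s4} → {s5, s6}.
Read '1': {s5, s6} → {s2, s4}.
Read '0': {s2, s4} → {s5, s6}.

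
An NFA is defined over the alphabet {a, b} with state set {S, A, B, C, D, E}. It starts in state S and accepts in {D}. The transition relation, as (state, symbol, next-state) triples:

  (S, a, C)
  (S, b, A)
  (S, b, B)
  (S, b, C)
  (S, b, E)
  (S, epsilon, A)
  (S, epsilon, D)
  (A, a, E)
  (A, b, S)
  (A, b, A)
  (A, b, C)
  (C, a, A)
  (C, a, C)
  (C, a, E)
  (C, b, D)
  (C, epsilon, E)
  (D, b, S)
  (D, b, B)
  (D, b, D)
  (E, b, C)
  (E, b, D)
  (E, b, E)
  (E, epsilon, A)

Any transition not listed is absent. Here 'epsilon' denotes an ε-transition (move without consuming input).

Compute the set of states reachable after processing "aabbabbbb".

Start: ε-closure({S}) = {S, A, D}.
Read 'a': S→{C}, A→{E}, D→∅; union {C, E}; ε-closure = {A, C, E}.
Read 'a': A→{E}, C→{A, C, E}, E→∅; now {A, C, E}.
Read 'b': A→{S, A, C}, C→{D}, E→{C, D, E}; now {S, A, C, D, E}.
Read 'b': S→{A, B, C, E}, A→{S, A, C}, C→{D}, D→{S, B, D}, E→{C, D, E}; now {S, A, B, C, D, E}.
Read 'a': S→{C}, A→{E}, B→∅, C→{A, C, E}, D→∅, E→∅; now {A, C, E}.
Read 'b': A→{S, A, C}, C→{D}, E→{C, D, E}; now {S, A, C, D, E}.
Read 'b': S→{A, B, C, E}, A→{S, A, C}, C→{D}, D→{S, B, D}, E→{C, D, E}; now {S, A, B, C, D, E}.
Read 'b': S→{A, B, C, E}, A→{S, A, C}, B→∅, C→{D}, D→{S, B, D}, E→{C, D, E}; now {S, A, B, C, D, E}.
Read 'b': S→{A, B, C, E}, A→{S, A, C}, B→∅, C→{D}, D→{S, B, D}, E→{C, D, E}; now {S, A, B, C, D, E}.

{S, A, B, C, D, E}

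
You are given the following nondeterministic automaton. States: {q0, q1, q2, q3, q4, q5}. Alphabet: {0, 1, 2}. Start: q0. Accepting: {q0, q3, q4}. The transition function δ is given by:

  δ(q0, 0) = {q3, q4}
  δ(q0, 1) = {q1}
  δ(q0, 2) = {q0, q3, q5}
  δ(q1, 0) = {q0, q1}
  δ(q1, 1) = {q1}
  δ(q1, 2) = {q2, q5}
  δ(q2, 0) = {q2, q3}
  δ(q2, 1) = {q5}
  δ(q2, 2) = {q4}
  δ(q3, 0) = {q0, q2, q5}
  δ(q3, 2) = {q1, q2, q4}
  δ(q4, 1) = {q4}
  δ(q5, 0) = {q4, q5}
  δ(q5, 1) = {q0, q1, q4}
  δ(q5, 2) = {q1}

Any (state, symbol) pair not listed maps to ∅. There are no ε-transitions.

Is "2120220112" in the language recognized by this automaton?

Start in {q0}.
Read '2': q0→{q0, q3, q5}; now {q0, q3, q5}.
Read '1': q0→{q1}, q3→∅, q5→{q0, q1, q4}; now {q0, q1, q4}.
Read '2': q0→{q0, q3, q5}, q1→{q2, q5}, q4→∅; now {q0, q2, q3, q5}.
Read '0': q0→{q3, q4}, q2→{q2, q3}, q3→{q0, q2, q5}, q5→{q4, q5}; now {q0, q2, q3, q4, q5}.
Read '2': q0→{q0, q3, q5}, q2→{q4}, q3→{q1, q2, q4}, q4→∅, q5→{q1}; now {q0, q1, q2, q3, q4, q5}.
Read '2': q0→{q0, q3, q5}, q1→{q2, q5}, q2→{q4}, q3→{q1, q2, q4}, q4→∅, q5→{q1}; now {q0, q1, q2, q3, q4, q5}.
Read '0': q0→{q3, q4}, q1→{q0, q1}, q2→{q2, q3}, q3→{q0, q2, q5}, q4→∅, q5→{q4, q5}; now {q0, q1, q2, q3, q4, q5}.
Read '1': q0→{q1}, q1→{q1}, q2→{q5}, q3→∅, q4→{q4}, q5→{q0, q1, q4}; now {q0, q1, q4, q5}.
Read '1': q0→{q1}, q1→{q1}, q4→{q4}, q5→{q0, q1, q4}; now {q0, q1, q4}.
Read '2': q0→{q0, q3, q5}, q1→{q2, q5}, q4→∅; now {q0, q2, q3, q5}.
The final set {q0, q2, q3, q5} contains the accepting states q0, q3.

Yes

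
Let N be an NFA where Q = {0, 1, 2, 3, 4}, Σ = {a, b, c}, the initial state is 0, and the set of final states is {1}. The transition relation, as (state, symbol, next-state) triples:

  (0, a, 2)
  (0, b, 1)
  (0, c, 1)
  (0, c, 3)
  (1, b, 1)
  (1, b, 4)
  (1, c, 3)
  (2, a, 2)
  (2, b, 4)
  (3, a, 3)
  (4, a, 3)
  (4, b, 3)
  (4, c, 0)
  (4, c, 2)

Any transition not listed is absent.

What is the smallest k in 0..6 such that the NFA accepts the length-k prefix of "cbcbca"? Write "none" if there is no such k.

Start in {0}.
Read 'c': 0→{1, 3}; now {1, 3}.
None of the earlier sets intersect F, but {1, 3} does.

1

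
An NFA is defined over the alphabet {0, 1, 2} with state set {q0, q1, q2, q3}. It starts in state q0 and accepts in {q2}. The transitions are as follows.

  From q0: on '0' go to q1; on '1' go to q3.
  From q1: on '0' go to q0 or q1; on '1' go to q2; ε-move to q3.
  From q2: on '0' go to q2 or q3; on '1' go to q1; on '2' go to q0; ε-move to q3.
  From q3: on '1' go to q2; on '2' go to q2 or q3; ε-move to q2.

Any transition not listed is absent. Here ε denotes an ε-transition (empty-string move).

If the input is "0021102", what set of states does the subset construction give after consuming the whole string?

{q0, q2, q3}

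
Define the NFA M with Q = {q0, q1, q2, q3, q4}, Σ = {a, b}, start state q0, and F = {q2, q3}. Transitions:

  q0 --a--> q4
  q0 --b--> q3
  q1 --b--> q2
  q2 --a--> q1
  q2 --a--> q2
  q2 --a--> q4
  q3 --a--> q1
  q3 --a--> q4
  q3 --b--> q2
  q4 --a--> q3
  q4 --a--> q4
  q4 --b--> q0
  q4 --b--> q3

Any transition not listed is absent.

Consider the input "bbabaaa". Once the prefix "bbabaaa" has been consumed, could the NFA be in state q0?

No

Start in {q0}.
Read 'b': {q0} → {q3}.
Read 'b': {q3} → {q2}.
Read 'a': {q2} → {q1, q2, q4}.
Read 'b': {q1, q2, q4} → {q0, q2, q3}.
Read 'a': {q0, q2, q3} → {q1, q2, q4}.
Read 'a': {q1, q2, q4} → {q1, q2, q3, q4}.
Read 'a': {q1, q2, q3, q4} → {q1, q2, q3, q4}.
State q0 is not in {q1, q2, q3, q4}.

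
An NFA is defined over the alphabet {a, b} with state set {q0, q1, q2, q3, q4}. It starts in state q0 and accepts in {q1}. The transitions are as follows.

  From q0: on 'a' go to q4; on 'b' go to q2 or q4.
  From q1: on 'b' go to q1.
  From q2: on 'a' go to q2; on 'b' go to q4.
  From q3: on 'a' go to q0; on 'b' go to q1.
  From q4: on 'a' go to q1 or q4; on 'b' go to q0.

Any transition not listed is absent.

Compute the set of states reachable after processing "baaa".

Start in {q0}.
Read 'b': {q0} → {q2, q4}.
Read 'a': {q2, q4} → {q1, q2, q4}.
Read 'a': {q1, q2, q4} → {q1, q2, q4}.
Read 'a': {q1, q2, q4} → {q1, q2, q4}.

{q1, q2, q4}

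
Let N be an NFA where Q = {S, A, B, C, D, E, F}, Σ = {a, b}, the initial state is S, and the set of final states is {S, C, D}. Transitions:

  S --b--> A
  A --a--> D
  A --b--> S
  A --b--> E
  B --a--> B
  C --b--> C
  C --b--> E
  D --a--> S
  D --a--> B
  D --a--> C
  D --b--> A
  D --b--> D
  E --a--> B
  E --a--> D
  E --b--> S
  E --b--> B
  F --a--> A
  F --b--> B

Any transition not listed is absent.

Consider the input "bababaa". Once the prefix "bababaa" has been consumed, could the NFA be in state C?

Yes

Start in {S}.
Read 'b': S→{A}; now {A}.
Read 'a': A→{D}; now {D}.
Read 'b': D→{A, D}; now {A, D}.
Read 'a': A→{D}, D→{S, B, C}; now {S, B, C, D}.
Read 'b': S→{A}, B→∅, C→{C, E}, D→{A, D}; now {A, C, D, E}.
Read 'a': A→{D}, C→∅, D→{S, B, C}, E→{B, D}; now {S, B, C, D}.
Read 'a': S→∅, B→{B}, C→∅, D→{S, B, C}; now {S, B, C}.
State C is in {S, B, C}.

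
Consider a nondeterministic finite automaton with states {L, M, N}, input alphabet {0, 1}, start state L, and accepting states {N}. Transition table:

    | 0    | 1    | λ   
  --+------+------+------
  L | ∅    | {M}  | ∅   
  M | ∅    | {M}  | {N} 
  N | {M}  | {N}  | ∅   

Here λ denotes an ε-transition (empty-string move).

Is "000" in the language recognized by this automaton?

No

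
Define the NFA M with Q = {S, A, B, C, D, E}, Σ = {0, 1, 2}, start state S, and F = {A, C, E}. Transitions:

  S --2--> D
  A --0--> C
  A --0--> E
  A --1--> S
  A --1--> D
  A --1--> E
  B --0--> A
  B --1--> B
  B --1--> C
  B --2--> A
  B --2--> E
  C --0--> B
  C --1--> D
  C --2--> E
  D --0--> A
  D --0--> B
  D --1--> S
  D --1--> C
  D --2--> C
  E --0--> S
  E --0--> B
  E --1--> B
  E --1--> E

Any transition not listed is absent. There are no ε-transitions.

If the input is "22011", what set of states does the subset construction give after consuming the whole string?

Start in {S}.
Read '2': {S} → {D}.
Read '2': {D} → {C}.
Read '0': {C} → {B}.
Read '1': {B} → {B, C}.
Read '1': {B, C} → {B, C, D}.

{B, C, D}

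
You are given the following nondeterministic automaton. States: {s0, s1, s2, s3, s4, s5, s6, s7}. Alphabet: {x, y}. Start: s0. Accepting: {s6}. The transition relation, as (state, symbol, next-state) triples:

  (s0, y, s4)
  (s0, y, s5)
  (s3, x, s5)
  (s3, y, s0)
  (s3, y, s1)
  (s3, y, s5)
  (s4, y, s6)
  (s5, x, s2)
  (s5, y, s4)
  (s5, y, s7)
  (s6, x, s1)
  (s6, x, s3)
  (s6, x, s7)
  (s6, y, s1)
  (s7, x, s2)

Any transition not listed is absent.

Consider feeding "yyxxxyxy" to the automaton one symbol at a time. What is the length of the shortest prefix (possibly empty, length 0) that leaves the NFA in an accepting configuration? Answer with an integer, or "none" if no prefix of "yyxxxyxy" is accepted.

Start in {s0}.
Read 'y': {s0} → {s4, s5}.
Read 'y': {s4, s5} → {s4, s6, s7}.
None of the earlier sets intersect F, but {s4, s6, s7} does.

2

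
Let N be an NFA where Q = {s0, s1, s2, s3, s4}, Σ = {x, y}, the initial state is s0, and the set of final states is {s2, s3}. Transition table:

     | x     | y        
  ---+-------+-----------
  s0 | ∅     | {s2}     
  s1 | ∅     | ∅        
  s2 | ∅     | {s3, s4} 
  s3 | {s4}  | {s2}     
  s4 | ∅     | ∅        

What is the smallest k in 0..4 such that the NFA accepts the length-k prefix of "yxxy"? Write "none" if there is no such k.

1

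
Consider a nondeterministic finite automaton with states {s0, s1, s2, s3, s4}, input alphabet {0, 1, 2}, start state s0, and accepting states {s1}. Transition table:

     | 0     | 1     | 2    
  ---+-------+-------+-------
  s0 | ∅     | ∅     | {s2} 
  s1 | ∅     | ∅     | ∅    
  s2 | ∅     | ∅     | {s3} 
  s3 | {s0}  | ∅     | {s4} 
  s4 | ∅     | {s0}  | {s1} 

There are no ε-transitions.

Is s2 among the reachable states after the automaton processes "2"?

Yes

Start in {s0}.
Read '2': {s0} → {s2}.
State s2 is in {s2}.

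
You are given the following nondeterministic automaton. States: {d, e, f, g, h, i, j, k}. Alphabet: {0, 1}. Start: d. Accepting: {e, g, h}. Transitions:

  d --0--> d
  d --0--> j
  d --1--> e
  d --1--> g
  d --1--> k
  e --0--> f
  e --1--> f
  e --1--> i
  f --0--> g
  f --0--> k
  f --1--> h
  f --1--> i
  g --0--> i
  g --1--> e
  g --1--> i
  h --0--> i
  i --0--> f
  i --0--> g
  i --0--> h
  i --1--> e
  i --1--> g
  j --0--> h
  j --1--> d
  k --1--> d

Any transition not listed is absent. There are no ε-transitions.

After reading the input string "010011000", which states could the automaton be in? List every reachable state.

Start in {d}.
Read '0': {d} → {d, j}.
Read '1': {d, j} → {d, e, g, k}.
Read '0': {d, e, g, k} → {d, f, i, j}.
Read '0': {d, f, i, j} → {d, f, g, h, j, k}.
Read '1': {d, f, g, h, j, k} → {d, e, g, h, i, k}.
Read '1': {d, e, g, h, i, k} → {d, e, f, g, i, k}.
Read '0': {d, e, f, g, i, k} → {d, f, g, h, i, j, k}.
Read '0': {d, f, g, h, i, j, k} → {d, f, g, h, i, j, k}.
Read '0': {d, f, g, h, i, j, k} → {d, f, g, h, i, j, k}.

{d, f, g, h, i, j, k}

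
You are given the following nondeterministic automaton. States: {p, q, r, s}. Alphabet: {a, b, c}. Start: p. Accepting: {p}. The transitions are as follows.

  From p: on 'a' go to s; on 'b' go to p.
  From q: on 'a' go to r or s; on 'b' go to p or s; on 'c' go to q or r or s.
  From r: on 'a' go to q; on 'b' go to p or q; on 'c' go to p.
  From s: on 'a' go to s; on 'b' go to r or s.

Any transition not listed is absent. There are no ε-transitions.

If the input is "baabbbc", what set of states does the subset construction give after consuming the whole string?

{p, q, r, s}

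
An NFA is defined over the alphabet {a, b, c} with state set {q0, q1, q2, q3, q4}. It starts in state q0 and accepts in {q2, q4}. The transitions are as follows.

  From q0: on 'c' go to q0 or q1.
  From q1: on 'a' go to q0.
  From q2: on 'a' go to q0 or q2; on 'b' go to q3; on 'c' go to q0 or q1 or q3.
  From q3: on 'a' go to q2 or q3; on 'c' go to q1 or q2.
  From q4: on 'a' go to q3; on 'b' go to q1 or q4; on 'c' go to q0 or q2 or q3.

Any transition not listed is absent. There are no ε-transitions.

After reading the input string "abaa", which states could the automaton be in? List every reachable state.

Start in {q0}.
Read 'a': q0→∅; now ∅.
The set is empty and remains empty for the remaining 3 symbols.

∅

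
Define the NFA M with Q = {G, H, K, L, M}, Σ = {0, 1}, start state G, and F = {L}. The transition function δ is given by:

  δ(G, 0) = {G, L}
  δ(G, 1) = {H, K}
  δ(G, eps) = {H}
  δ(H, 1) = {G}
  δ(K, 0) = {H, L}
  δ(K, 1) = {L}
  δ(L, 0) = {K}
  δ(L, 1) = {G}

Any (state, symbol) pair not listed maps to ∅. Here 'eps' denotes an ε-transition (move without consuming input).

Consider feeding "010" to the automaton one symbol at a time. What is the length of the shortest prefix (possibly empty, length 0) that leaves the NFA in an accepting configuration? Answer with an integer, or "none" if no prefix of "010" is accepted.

Start: ε-closure({G}) = {G, H}.
Read '0': {G, H} → {G, H, L}.
None of the earlier sets intersect F, but {G, H, L} does.

1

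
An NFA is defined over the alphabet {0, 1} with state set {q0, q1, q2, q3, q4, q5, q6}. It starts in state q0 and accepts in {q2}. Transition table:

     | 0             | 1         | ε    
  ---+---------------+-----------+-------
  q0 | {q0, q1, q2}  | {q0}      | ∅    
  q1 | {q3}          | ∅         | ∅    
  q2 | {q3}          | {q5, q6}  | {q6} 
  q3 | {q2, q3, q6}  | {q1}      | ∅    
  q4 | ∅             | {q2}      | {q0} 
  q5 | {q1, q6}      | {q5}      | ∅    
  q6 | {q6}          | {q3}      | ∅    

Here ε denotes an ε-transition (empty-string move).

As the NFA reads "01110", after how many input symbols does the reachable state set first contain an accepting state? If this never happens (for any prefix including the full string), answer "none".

1

Start in {q0}.
Read '0': q0→{q0, q1, q2}; union {q0, q1, q2}; ε-closure = {q0, q1, q2, q6}.
None of the earlier sets intersect F, but {q0, q1, q2, q6} does.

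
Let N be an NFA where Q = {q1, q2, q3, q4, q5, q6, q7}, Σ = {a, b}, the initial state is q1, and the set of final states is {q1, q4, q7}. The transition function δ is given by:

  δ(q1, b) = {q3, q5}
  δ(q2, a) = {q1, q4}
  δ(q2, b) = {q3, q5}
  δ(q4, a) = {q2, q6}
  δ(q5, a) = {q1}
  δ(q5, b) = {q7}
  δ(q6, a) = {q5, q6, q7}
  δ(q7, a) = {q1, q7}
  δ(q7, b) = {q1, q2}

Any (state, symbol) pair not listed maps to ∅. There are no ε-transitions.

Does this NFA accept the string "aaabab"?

No

Start in {q1}.
Read 'a': q1→∅; now ∅.
The set is empty and remains empty for the remaining 5 symbols.
The final set ∅ contains no accepting state.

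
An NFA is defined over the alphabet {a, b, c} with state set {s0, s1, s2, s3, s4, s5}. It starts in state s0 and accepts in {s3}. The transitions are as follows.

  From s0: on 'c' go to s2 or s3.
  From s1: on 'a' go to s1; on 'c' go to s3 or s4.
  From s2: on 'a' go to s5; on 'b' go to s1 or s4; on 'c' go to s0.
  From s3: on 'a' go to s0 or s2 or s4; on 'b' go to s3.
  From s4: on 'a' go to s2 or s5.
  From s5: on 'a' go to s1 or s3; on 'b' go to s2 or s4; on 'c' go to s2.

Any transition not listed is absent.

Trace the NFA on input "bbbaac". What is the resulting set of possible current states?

∅

Start in {s0}.
Read 'b': {s0} → ∅.
The set is empty and remains empty for the remaining 5 symbols.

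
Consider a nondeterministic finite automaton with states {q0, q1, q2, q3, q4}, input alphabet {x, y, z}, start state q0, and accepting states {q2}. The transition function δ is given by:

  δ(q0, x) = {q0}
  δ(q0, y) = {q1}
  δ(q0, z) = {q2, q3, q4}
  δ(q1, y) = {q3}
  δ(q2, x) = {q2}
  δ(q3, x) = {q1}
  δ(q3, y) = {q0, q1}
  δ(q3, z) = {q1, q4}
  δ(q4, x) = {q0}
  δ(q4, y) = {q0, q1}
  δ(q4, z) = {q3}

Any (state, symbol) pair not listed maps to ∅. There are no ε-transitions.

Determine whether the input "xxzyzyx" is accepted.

No

Start in {q0}.
Read 'x': q0→{q0}; now {q0}.
Read 'x': q0→{q0}; now {q0}.
Read 'z': q0→{q2, q3, q4}; now {q2, q3, q4}.
Read 'y': q2→∅, q3→{q0, q1}, q4→{q0, q1}; now {q0, q1}.
Read 'z': q0→{q2, q3, q4}, q1→∅; now {q2, q3, q4}.
Read 'y': q2→∅, q3→{q0, q1}, q4→{q0, q1}; now {q0, q1}.
Read 'x': q0→{q0}, q1→∅; now {q0}.
The final set {q0} contains no accepting state.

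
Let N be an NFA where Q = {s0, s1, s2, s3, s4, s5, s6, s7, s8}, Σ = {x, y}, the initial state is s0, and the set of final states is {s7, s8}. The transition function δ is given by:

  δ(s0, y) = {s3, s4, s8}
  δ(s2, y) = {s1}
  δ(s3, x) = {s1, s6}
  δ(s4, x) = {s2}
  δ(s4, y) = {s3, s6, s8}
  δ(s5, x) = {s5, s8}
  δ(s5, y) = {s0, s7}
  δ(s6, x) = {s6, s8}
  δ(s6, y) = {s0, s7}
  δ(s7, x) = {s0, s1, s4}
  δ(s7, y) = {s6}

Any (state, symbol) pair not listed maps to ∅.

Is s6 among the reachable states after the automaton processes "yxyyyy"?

Start in {s0}.
Read 'y': s0→{s3, s4, s8}; now {s3, s4, s8}.
Read 'x': s3→{s1, s6}, s4→{s2}, s8→∅; now {s1, s2, s6}.
Read 'y': s1→∅, s2→{s1}, s6→{s0, s7}; now {s0, s1, s7}.
Read 'y': s0→{s3, s4, s8}, s1→∅, s7→{s6}; now {s3, s4, s6, s8}.
Read 'y': s3→∅, s4→{s3, s6, s8}, s6→{s0, s7}, s8→∅; now {s0, s3, s6, s7, s8}.
Read 'y': s0→{s3, s4, s8}, s3→∅, s6→{s0, s7}, s7→{s6}, s8→∅; now {s0, s3, s4, s6, s7, s8}.
State s6 is in {s0, s3, s4, s6, s7, s8}.

Yes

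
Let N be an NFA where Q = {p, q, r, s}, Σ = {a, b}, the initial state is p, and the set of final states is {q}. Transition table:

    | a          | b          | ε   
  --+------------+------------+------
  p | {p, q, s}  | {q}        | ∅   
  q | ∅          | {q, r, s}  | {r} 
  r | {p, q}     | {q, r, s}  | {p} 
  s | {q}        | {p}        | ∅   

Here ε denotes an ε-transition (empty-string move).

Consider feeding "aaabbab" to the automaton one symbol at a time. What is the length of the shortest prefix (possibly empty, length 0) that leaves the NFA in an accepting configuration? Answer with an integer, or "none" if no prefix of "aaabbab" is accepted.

Start in {p}.
Read 'a': {p} → {p, q, r, s}.
None of the earlier sets intersect F, but {p, q, r, s} does.

1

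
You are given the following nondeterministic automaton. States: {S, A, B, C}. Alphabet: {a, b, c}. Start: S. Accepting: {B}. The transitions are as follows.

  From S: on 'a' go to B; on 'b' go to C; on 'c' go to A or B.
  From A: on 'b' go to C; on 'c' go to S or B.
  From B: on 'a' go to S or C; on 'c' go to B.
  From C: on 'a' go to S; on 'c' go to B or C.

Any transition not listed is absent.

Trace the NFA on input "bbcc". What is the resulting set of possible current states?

Start in {S}.
Read 'b': {S} → {C}.
Read 'b': {C} → ∅.
The set is empty and remains empty for the remaining 2 symbols.

∅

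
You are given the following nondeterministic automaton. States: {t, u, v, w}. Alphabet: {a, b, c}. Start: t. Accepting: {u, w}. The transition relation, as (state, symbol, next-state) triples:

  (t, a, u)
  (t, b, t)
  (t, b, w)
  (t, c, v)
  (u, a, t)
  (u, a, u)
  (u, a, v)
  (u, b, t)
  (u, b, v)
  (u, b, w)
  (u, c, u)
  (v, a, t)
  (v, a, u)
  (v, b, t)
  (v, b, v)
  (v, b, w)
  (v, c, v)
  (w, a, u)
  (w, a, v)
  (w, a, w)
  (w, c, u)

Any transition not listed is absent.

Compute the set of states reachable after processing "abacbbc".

Start in {t}.
Read 'a': t→{u}; now {u}.
Read 'b': u→{t, v, w}; now {t, v, w}.
Read 'a': t→{u}, v→{t, u}, w→{u, v, w}; now {t, u, v, w}.
Read 'c': t→{v}, u→{u}, v→{v}, w→{u}; now {u, v}.
Read 'b': u→{t, v, w}, v→{t, v, w}; now {t, v, w}.
Read 'b': t→{t, w}, v→{t, v, w}, w→∅; now {t, v, w}.
Read 'c': t→{v}, v→{v}, w→{u}; now {u, v}.

{u, v}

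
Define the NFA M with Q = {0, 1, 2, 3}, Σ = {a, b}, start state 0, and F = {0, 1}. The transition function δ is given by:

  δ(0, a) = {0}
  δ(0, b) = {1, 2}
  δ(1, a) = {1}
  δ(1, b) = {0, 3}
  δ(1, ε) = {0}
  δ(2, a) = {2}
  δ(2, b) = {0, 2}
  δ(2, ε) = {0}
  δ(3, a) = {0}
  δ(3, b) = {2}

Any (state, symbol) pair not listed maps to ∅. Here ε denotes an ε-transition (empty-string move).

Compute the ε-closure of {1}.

{0, 1}

Begin with {1}.
ε-move 1 → 0; add 0.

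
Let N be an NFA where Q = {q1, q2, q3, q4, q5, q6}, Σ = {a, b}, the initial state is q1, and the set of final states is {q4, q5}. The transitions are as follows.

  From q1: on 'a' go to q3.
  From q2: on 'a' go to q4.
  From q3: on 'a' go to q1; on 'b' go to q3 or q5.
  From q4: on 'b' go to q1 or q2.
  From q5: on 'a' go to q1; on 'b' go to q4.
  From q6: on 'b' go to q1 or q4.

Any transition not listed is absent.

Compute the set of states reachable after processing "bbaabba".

∅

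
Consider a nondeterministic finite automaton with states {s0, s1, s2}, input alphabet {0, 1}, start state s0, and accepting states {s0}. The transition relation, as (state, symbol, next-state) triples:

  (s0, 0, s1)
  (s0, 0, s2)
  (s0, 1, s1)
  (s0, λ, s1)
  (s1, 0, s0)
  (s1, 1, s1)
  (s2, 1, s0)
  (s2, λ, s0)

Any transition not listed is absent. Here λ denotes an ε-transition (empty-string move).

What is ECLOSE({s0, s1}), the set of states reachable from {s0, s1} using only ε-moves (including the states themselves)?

Begin with {s0, s1}.
No ε-moves leave this set, so the closure equals the set itself.

{s0, s1}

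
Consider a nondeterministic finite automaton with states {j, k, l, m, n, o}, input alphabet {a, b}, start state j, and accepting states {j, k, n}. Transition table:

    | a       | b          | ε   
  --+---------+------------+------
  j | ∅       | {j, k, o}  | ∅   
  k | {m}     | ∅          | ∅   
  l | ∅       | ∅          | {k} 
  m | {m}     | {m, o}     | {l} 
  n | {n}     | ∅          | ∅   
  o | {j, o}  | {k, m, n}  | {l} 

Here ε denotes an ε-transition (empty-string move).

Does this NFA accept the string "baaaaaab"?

Start in {j}.
Read 'b': {j} → {j, k, l, o}.
Read 'a': {j, k, l, o} → {j, k, l, m, o}.
Read 'a': {j, k, l, m, o} → {j, k, l, m, o}.
Read 'a': {j, k, l, m, o} → {j, k, l, m, o}.
Read 'a': {j, k, l, m, o} → {j, k, l, m, o}.
Read 'a': {j, k, l, m, o} → {j, k, l, m, o}.
Read 'a': {j, k, l, m, o} → {j, k, l, m, o}.
Read 'b': {j, k, l, m, o} → {j, k, l, m, n, o}.
The final set {j, k, l, m, n, o} contains the accepting states j, k, n.

Yes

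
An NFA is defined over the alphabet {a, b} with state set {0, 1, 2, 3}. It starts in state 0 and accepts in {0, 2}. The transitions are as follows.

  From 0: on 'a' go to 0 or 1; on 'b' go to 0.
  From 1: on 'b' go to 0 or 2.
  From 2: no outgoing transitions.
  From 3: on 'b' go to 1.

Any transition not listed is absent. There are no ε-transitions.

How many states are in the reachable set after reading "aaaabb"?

Start in {0}.
Read 'a': {0} → {0, 1}.
Read 'a': {0, 1} → {0, 1}.
Read 'a': {0, 1} → {0, 1}.
Read 'a': {0, 1} → {0, 1}.
Read 'b': {0, 1} → {0, 2}.
Read 'b': {0, 2} → {0}.
That set has 1 state.

1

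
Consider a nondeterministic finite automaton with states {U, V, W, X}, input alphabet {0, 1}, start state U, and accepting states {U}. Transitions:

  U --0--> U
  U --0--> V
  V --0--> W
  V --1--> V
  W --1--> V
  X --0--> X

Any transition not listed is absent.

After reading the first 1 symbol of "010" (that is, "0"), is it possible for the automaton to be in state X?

Start in {U}.
Read '0': {U} → {U, V}.
State X is not in {U, V}.

No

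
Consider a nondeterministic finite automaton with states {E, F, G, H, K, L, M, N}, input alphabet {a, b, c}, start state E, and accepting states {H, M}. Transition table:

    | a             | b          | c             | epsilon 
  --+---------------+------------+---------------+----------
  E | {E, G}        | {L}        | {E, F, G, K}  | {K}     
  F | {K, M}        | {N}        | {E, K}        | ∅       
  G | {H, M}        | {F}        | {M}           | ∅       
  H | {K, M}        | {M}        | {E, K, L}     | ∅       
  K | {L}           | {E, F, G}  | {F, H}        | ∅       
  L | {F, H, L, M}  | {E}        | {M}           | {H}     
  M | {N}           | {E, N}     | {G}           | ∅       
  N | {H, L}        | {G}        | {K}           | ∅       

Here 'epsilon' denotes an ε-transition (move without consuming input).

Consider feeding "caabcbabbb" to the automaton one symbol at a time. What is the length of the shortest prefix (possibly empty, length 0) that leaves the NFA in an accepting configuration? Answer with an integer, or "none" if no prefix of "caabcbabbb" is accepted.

Start: ε-closure({E}) = {E, K}.
Read 'c': E→{E, F, G, K}, K→{F, H}; now {E, F, G, H, K}.
None of the earlier sets intersect F, but {E, F, G, H, K} does.

1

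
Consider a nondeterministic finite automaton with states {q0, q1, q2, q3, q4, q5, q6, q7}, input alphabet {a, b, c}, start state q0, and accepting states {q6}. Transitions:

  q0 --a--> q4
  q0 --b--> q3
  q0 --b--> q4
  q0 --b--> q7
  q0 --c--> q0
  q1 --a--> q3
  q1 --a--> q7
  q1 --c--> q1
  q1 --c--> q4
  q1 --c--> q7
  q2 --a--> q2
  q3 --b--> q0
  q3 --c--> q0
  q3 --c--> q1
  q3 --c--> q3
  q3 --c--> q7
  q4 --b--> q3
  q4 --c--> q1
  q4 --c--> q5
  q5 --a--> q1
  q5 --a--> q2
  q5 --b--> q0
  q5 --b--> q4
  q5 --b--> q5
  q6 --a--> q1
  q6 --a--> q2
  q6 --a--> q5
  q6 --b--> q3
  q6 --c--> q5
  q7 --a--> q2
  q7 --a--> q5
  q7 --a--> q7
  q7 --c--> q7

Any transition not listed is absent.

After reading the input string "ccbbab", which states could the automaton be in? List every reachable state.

{q3}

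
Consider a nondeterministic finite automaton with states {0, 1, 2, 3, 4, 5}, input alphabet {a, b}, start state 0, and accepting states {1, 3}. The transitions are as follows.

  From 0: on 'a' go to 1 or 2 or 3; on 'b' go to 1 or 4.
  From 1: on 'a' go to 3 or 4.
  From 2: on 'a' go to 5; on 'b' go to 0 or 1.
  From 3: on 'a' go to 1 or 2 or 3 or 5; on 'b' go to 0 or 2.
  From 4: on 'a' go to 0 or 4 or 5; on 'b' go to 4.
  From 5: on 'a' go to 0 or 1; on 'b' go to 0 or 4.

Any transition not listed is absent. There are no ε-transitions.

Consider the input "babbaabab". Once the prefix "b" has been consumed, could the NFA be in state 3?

Start in {0}.
Read 'b': {0} → {1, 4}.
State 3 is not in {1, 4}.

No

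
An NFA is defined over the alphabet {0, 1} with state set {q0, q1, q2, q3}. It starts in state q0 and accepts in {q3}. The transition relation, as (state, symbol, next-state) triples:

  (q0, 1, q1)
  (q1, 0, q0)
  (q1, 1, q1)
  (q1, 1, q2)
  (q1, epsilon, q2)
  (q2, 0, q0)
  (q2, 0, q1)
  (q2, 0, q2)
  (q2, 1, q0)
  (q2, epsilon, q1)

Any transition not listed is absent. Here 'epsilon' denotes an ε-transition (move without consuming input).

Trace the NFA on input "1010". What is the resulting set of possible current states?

{q0, q1, q2}

Start in {q0}.
Read '1': q0→{q1}; union {q1}; ε-closure = {q1, q2}.
Read '0': q1→{q0}, q2→{q0, q1, q2}; now {q0, q1, q2}.
Read '1': q0→{q1}, q1→{q1, q2}, q2→{q0}; now {q0, q1, q2}.
Read '0': q0→∅, q1→{q0}, q2→{q0, q1, q2}; now {q0, q1, q2}.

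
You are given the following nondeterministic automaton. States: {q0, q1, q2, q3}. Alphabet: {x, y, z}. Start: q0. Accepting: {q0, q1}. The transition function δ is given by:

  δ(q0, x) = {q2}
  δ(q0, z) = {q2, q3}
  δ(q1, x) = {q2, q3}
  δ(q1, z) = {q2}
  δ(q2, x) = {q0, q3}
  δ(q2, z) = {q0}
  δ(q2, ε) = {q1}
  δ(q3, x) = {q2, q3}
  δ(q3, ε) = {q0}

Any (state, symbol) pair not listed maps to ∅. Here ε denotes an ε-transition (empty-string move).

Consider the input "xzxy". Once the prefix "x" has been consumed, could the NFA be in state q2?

Start in {q0}.
Read 'x': {q0} → {q1, q2}.
State q2 is in {q1, q2}.

Yes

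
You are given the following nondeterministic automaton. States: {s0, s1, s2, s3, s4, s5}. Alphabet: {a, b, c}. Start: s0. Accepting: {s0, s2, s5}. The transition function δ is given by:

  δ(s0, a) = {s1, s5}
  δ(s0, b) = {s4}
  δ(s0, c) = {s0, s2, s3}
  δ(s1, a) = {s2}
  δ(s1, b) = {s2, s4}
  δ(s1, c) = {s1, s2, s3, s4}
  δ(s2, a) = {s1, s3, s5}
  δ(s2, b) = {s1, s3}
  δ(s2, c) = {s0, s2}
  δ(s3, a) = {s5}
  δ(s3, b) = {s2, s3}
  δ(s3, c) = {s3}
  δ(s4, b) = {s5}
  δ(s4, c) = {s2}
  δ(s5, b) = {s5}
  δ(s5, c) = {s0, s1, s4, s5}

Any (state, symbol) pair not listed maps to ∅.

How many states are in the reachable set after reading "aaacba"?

Start in {s0}.
Read 'a': s0→{s1, s5}; now {s1, s5}.
Read 'a': s1→{s2}, s5→∅; now {s2}.
Read 'a': s2→{s1, s3, s5}; now {s1, s3, s5}.
Read 'c': s1→{s1, s2, s3, s4}, s3→{s3}, s5→{s0, s1, s4, s5}; now {s0, s1, s2, s3, s4, s5}.
Read 'b': s0→{s4}, s1→{s2, s4}, s2→{s1, s3}, s3→{s2, s3}, s4→{s5}, s5→{s5}; now {s1, s2, s3, s4, s5}.
Read 'a': s1→{s2}, s2→{s1, s3, s5}, s3→{s5}, s4→∅, s5→∅; now {s1, s2, s3, s5}.
That set has 4 states.

4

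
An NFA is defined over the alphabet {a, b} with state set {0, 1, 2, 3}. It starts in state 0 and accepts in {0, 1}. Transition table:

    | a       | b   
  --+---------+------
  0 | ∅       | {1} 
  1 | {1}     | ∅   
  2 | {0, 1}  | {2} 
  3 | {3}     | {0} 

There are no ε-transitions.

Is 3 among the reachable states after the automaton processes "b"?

Start in {0}.
Read 'b': 0→{1}; now {1}.
State 3 is not in {1}.

No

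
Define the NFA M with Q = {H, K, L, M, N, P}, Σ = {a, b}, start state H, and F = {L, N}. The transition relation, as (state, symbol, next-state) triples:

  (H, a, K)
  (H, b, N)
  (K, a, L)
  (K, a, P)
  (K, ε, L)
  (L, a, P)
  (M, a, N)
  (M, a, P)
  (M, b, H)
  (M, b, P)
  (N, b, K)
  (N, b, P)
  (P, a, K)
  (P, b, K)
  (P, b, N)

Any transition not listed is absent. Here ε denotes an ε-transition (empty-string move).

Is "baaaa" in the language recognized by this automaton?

Start in {H}.
Read 'b': H→{N}; now {N}.
Read 'a': N→∅; now ∅.
The set is empty and remains empty for the remaining 3 symbols.
The final set ∅ contains no accepting state.

No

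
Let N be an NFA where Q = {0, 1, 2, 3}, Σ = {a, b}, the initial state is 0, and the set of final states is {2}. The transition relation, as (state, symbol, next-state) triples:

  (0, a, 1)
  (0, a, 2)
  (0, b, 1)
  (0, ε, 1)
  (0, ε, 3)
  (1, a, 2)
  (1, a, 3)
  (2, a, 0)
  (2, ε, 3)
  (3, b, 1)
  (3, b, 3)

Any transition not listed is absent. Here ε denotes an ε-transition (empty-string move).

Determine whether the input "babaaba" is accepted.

Start: ε-closure({0}) = {0, 1, 3}.
Read 'b': {0, 1, 3} → {1, 3}.
Read 'a': {1, 3} → {2, 3}.
Read 'b': {2, 3} → {1, 3}.
Read 'a': {1, 3} → {2, 3}.
Read 'a': {2, 3} → {0, 1, 3}.
Read 'b': {0, 1, 3} → {1, 3}.
Read 'a': {1, 3} → {2, 3}.
The final set {2, 3} contains the accepting state 2.

Yes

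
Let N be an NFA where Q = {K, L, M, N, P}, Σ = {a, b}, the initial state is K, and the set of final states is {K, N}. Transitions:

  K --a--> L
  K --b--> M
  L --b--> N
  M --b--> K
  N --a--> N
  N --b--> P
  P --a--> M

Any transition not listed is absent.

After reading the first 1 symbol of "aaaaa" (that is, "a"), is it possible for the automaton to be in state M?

No

Start in {K}.
Read 'a': {K} → {L}.
State M is not in {L}.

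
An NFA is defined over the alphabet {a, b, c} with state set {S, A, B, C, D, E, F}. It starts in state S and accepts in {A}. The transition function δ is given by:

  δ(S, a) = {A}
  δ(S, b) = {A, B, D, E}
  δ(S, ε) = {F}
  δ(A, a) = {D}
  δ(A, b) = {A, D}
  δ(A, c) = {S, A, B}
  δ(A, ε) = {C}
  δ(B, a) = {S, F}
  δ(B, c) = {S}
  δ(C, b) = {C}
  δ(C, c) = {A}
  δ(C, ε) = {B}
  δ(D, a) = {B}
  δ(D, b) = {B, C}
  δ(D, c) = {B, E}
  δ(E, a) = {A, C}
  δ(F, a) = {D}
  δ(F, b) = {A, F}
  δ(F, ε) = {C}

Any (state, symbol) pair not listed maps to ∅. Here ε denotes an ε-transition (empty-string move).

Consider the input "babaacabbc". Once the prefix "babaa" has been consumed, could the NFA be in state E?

Start: ε-closure({S}) = {S, B, C, F}.
Read 'b': S→{A, B, D, E}, B→∅, C→{C}, F→{A, F}; now {A, B, C, D, E, F}.
Read 'a': A→{D}, B→{S, F}, C→∅, D→{B}, E→{A, C}, F→{D}; now {S, A, B, C, D, F}.
Read 'b': S→{A, B, D, E}, A→{A, D}, B→∅, C→{C}, D→{B, C}, F→{A, F}; now {A, B, C, D, E, F}.
Read 'a': A→{D}, B→{S, F}, C→∅, D→{B}, E→{A, C}, F→{D}; now {S, A, B, C, D, F}.
Read 'a': S→{A}, A→{D}, B→{S, F}, C→∅, D→{B}, F→{D}; union {S, A, B, D, F}; ε-closure = {S, A, B, C, D, F}.
State E is not in {S, A, B, C, D, F}.

No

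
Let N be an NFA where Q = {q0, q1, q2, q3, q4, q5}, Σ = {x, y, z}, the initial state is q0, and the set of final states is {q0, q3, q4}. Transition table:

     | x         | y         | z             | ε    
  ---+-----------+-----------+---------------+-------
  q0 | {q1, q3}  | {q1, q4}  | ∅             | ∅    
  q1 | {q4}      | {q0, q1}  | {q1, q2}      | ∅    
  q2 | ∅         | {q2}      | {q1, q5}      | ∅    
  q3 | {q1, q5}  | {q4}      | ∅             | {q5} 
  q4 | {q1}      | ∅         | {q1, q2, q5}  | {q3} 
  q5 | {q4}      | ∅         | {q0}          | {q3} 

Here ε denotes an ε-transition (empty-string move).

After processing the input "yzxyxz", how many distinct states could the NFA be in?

Start in {q0}.
Read 'y': q0→{q1, q4}; union {q1, q4}; ε-closure = {q1, q3, q4, q5}.
Read 'z': q1→{q1, q2}, q3→∅, q4→{q1, q2, q5}, q5→{q0}; union {q0, q1, q2, q5}; ε-closure = {q0, q1, q2, q3, q5}.
Read 'x': q0→{q1, q3}, q1→{q4}, q2→∅, q3→{q1, q5}, q5→{q4}; now {q1, q3, q4, q5}.
Read 'y': q1→{q0, q1}, q3→{q4}, q4→∅, q5→∅; union {q0, q1, q4}; ε-closure = {q0, q1, q3, q4, q5}.
Read 'x': q0→{q1, q3}, q1→{q4}, q3→{q1, q5}, q4→{q1}, q5→{q4}; now {q1, q3, q4, q5}.
Read 'z': q1→{q1, q2}, q3→∅, q4→{q1, q2, q5}, q5→{q0}; union {q0, q1, q2, q5}; ε-closure = {q0, q1, q2, q3, q5}.
That set has 5 states.

5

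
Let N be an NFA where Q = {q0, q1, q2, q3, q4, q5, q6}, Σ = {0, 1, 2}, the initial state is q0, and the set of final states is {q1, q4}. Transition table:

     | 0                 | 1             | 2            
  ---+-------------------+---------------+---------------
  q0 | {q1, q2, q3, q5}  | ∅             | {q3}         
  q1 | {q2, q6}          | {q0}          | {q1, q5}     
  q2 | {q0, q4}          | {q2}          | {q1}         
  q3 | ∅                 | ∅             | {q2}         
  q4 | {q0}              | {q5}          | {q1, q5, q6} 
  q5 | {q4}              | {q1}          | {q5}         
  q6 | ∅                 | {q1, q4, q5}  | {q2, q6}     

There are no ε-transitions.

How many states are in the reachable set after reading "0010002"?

Start in {q0}.
Read '0': {q0} → {q1, q2, q3, q5}.
Read '0': {q1, q2, q3, q5} → {q0, q2, q4, q6}.
Read '1': {q0, q2, q4, q6} → {q1, q2, q4, q5}.
Read '0': {q1, q2, q4, q5} → {q0, q2, q4, q6}.
Read '0': {q0, q2, q4, q6} → {q0, q1, q2, q3, q4, q5}.
Read '0': {q0, q1, q2, q3, q4, q5} → {q0, q1, q2, q3, q4, q5, q6}.
Read '2': {q0, q1, q2, q3, q4, q5, q6} → {q1, q2, q3, q5, q6}.
That set has 5 states.

5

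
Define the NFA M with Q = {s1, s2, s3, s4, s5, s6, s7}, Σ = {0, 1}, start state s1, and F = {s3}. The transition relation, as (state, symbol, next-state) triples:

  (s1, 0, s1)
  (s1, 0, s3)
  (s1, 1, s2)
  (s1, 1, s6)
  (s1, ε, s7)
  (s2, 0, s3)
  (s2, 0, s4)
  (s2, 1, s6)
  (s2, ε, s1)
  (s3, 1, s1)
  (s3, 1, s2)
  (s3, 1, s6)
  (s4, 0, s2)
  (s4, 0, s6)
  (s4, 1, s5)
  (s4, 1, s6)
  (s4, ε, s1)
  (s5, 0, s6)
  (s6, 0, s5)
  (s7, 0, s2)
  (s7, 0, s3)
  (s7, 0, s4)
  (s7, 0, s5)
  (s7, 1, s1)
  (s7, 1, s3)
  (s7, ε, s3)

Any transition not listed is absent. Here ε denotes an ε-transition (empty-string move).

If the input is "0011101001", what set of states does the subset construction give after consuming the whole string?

Start: ε-closure({s1}) = {s1, s3, s7}.
Read '0': s1→{s1, s3}, s3→∅, s7→{s2, s3, s4, s5}; union {s1, s2, s3, s4, s5}; ε-closure = {s1, s2, s3, s4, s5, s7}.
Read '0': s1→{s1, s3}, s2→{s3, s4}, s3→∅, s4→{s2, s6}, s5→{s6}, s7→{s2, s3, s4, s5}; union {s1, s2, s3, s4, s5, s6}; ε-closure = {s1, s2, s3, s4, s5, s6, s7}.
Read '1': s1→{s2, s6}, s2→{s6}, s3→{s1, s2, s6}, s4→{s5, s6}, s5→∅, s6→∅, s7→{s1, s3}; union {s1, s2, s3, s5, s6}; ε-closure = {s1, s2, s3, s5, s6, s7}.
Read '1': s1→{s2, s6}, s2→{s6}, s3→{s1, s2, s6}, s5→∅, s6→∅, s7→{s1, s3}; union {s1, s2, s3, s6}; ε-closure = {s1, s2, s3, s6, s7}.
Read '1': s1→{s2, s6}, s2→{s6}, s3→{s1, s2, s6}, s6→∅, s7→{s1, s3}; union {s1, s2, s3, s6}; ε-closure = {s1, s2, s3, s6, s7}.
Read '0': s1→{s1, s3}, s2→{s3, s4}, s3→∅, s6→{s5}, s7→{s2, s3, s4, s5}; union {s1, s2, s3, s4, s5}; ε-closure = {s1, s2, s3, s4, s5, s7}.
Read '1': s1→{s2, s6}, s2→{s6}, s3→{s1, s2, s6}, s4→{s5, s6}, s5→∅, s7→{s1, s3}; union {s1, s2, s3, s5, s6}; ε-closure = {s1, s2, s3, s5, s6, s7}.
Read '0': s1→{s1, s3}, s2→{s3, s4}, s3→∅, s5→{s6}, s6→{s5}, s7→{s2, s3, s4, s5}; union {s1, s2, s3, s4, s5, s6}; ε-closure = {s1, s2, s3, s4, s5, s6, s7}.
Read '0': s1→{s1, s3}, s2→{s3, s4}, s3→∅, s4→{s2, s6}, s5→{s6}, s6→{s5}, s7→{s2, s3, s4, s5}; union {s1, s2, s3, s4, s5, s6}; ε-closure = {s1, s2, s3, s4, s5, s6, s7}.
Read '1': s1→{s2, s6}, s2→{s6}, s3→{s1, s2, s6}, s4→{s5, s6}, s5→∅, s6→∅, s7→{s1, s3}; union {s1, s2, s3, s5, s6}; ε-closure = {s1, s2, s3, s5, s6, s7}.

{s1, s2, s3, s5, s6, s7}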